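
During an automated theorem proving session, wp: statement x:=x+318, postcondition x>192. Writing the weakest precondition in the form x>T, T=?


Formula: wp(x:=E, P) = P[E/x] (substitute E for x in postcondition)
Step 1: Postcondition: x>192
Step 2: Substitute x+318 for x: x+318>192
Step 3: Solve for x: x > 192-318 = -126

-126


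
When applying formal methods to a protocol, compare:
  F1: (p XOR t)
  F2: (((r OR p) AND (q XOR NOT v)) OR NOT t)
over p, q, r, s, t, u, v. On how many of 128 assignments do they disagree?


F1 = (p XOR t)
F2 = (((r OR p) AND (q XOR NOT v)) OR NOT t)
Evaluate both on each of 128 rows (bits = p,q,r,s,t,u,v):
  row 0 [0000000]: F1=0 F2=1 (differ) -> 1
  row 1 [0000001]: F1=0 F2=1 (differ) -> 1
  row 2 [0000010]: F1=0 F2=1 (differ) -> 1
  row 3 [0000011]: F1=0 F2=1 (differ) -> 1
  row 4 [0000100]: F1=1 F2=0 (differ) -> 1
  (every remaining row is evaluated the same way; all 128 results are listed next)
Full result column, 8 rows per line (p,q,r,s fixed per line; t,u,v runs 000..111 left to right):
  rows 0-7 [p,q,r,s=0000]: 11111111  (ones: 8)
  rows 8-15 [p,q,r,s=0001]: 11111111  (ones: 8)
  rows 16-23 [p,q,r,s=0010]: 11110101  (ones: 6)
  rows 24-31 [p,q,r,s=0011]: 11110101  (ones: 6)
  rows 32-39 [p,q,r,s=0100]: 11111111  (ones: 8)
  rows 40-47 [p,q,r,s=0101]: 11111111  (ones: 8)
  rows 48-55 [p,q,r,s=0110]: 11111010  (ones: 6)
  rows 56-63 [p,q,r,s=0111]: 11111010  (ones: 6)
  rows 64-71 [p,q,r,s=1000]: 00001010  (ones: 2)
  rows 72-79 [p,q,r,s=1001]: 00001010  (ones: 2)
  rows 80-87 [p,q,r,s=1010]: 00001010  (ones: 2)
  rows 88-95 [p,q,r,s=1011]: 00001010  (ones: 2)
  rows 96-103 [p,q,r,s=1100]: 00000101  (ones: 2)
  rows 104-111 [p,q,r,s=1101]: 00000101  (ones: 2)
  rows 112-119 [p,q,r,s=1110]: 00000101  (ones: 2)
  rows 120-127 [p,q,r,s=1111]: 00000101  (ones: 2)
Disagreements = 8+8+6+6+8+8+6+6+2+2+2+2+2+2+2+2 = 72

72


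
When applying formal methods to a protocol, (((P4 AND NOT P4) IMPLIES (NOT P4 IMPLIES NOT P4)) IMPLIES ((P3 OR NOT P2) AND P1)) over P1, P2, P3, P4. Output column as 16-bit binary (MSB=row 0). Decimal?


Formula: (((P4 AND NOT P4) IMPLIES (NOT P4 IMPLIES NOT P4)) IMPLIES ((P3 OR NOT P2) AND P1)) over P1, P2, P3, P4 (16 rows)
Evaluate each row (bits = P1,P2,P3,P4, MSB first):
  row 0 [0000]: (((0 AND NOT 0) IMPLIES (NOT 0 IMPLIES NOT 0)) IMPLIES ((0 OR NOT 0) AND 0)) -> 0
  row 1 [0001]: (((1 AND NOT 1) IMPLIES (NOT 1 IMPLIES NOT 1)) IMPLIES ((0 OR NOT 0) AND 0)) -> 0
  row 2 [0010]: (((0 AND NOT 0) IMPLIES (NOT 0 IMPLIES NOT 0)) IMPLIES ((1 OR NOT 0) AND 0)) -> 0
  row 3 [0011]: (((1 AND NOT 1) IMPLIES (NOT 1 IMPLIES NOT 1)) IMPLIES ((1 OR NOT 0) AND 0)) -> 0
  row 4 [0100]: (((0 AND NOT 0) IMPLIES (NOT 0 IMPLIES NOT 0)) IMPLIES ((0 OR NOT 1) AND 0)) -> 0
  row 5 [0101]: (((1 AND NOT 1) IMPLIES (NOT 1 IMPLIES NOT 1)) IMPLIES ((0 OR NOT 1) AND 0)) -> 0
  row 6 [0110]: (((0 AND NOT 0) IMPLIES (NOT 0 IMPLIES NOT 0)) IMPLIES ((1 OR NOT 1) AND 0)) -> 0
  row 7 [0111]: (((1 AND NOT 1) IMPLIES (NOT 1 IMPLIES NOT 1)) IMPLIES ((1 OR NOT 1) AND 0)) -> 0
  row 8 [1000]: (((0 AND NOT 0) IMPLIES (NOT 0 IMPLIES NOT 0)) IMPLIES ((0 OR NOT 0) AND 1)) -> 1
  row 9 [1001]: (((1 AND NOT 1) IMPLIES (NOT 1 IMPLIES NOT 1)) IMPLIES ((0 OR NOT 0) AND 1)) -> 1
  row 10 [1010]: (((0 AND NOT 0) IMPLIES (NOT 0 IMPLIES NOT 0)) IMPLIES ((1 OR NOT 0) AND 1)) -> 1
  row 11 [1011]: (((1 AND NOT 1) IMPLIES (NOT 1 IMPLIES NOT 1)) IMPLIES ((1 OR NOT 0) AND 1)) -> 1
  row 12 [1100]: (((0 AND NOT 0) IMPLIES (NOT 0 IMPLIES NOT 0)) IMPLIES ((0 OR NOT 1) AND 1)) -> 0
  row 13 [1101]: (((1 AND NOT 1) IMPLIES (NOT 1 IMPLIES NOT 1)) IMPLIES ((0 OR NOT 1) AND 1)) -> 0
  row 14 [1110]: (((0 AND NOT 0) IMPLIES (NOT 0 IMPLIES NOT 0)) IMPLIES ((1 OR NOT 1) AND 1)) -> 1
  row 15 [1111]: (((1 AND NOT 1) IMPLIES (NOT 1 IMPLIES NOT 1)) IMPLIES ((1 OR NOT 1) AND 1)) -> 1
Full result column, 4 rows per line (P1,P2 fixed per line; P3,P4 runs 00..11 left to right):
  rows 0-3 [P1,P2=00]: 0000  = hex 0
  rows 4-7 [P1,P2=01]: 0000  = hex 0
  rows 8-11 [P1,P2=10]: 1111  = hex F
  rows 12-15 [P1,P2=11]: 0011  = hex 3
Output column (row 0 .. row 15) = 0000000011110011
Output column grouped in 4s = 0000 0000 1111 0011 = 0x00F3
Convert to decimal digit by digit (value = value*16 + digit):
  0 -> 0
  0*16 + 0 = 0
  0*16 + 15 (F) = 15
  15*16 + 3 = 243
Decimal = 243

243


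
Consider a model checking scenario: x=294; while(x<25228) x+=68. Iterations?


Step 1: x goes from 294 toward 25228 by 68; the body runs while x<25228, so iterations = ceil((bound-start)/step)
Step 2: Distance=24934
Step 3: ceil(24934/68)=367

367


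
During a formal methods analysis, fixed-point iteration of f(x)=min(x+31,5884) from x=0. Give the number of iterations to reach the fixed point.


Step 1: x=0, cap=5884, increment=31
Step 2: x grows by 31 each step until capped at 5884; fixed point is x=5884
Step 3: iterations = ceil(5884/31) = 190

190


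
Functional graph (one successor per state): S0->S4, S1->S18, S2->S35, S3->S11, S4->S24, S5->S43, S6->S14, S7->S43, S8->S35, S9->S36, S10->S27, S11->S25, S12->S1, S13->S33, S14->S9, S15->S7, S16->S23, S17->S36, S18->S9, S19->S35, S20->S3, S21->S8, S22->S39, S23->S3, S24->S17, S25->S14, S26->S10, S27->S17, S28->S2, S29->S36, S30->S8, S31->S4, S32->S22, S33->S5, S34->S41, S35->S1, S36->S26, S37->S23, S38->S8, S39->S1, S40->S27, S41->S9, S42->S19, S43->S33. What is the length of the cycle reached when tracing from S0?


Trace from S0 until a state repeats:
  S0 -> S4 -> S24 -> S17 -> S36 -> S26 -> S10 -> S27 -> S17
S17 first seen at step 3, revisited at step 8.
Cycle length = 8 - 3 = 5

5


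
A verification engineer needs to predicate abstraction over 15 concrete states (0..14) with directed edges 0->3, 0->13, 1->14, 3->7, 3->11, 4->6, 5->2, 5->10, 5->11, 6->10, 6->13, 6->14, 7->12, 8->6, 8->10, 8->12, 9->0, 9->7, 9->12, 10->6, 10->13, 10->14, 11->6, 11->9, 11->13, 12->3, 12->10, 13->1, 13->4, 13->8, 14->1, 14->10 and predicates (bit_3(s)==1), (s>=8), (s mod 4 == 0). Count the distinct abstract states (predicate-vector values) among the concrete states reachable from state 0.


BFS from 0:
Concrete reachable: {0, 1, 3, 4, 6, 7, 8, 9, 10, 11, 12, 13, 14}
Abstract via predicates (bit_3(s)==1), (s>=8), (s mod 4 == 0):
  (0,0,0) <- {1, 3, 6, 7}
  (0,0,1) <- {0, 4}
  (1,1,0) <- {9, 10, 11, 13, 14}
  (1,1,1) <- {8, 12}
Distinct abstract states = 4

4


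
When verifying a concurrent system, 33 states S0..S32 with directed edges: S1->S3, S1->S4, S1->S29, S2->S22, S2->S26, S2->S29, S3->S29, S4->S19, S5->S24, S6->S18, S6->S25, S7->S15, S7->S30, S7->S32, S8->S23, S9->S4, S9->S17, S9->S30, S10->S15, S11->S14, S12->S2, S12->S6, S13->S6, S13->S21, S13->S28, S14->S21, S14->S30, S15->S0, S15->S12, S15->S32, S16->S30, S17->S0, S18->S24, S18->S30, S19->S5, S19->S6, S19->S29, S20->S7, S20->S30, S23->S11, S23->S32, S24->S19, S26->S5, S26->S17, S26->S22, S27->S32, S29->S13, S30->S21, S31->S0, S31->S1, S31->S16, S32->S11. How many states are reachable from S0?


BFS from S0:
  layer 0: {S0}
Reachable set: {S0}
Count = 1

1


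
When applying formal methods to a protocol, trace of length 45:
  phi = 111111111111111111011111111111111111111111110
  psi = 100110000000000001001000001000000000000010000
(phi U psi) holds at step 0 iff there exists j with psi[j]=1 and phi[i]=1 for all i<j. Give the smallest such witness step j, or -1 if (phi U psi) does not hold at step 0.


(phi U psi) at 0: need smallest j with psi[j]=1 and phi[i]=1 for all i in [0,j).
Scan from step 0:
  step 0: psi=1 and phi held for [0,0) -> witness found
Witness step = 0

0


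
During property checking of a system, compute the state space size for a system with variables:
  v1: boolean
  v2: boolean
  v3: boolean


State space = product of domain sizes of all variables.
Domain sizes:
  v1 (boolean): 2
  v2 (boolean): 2
  v3 (boolean): 2
Product = 2 * 2 * 2 = 8

8


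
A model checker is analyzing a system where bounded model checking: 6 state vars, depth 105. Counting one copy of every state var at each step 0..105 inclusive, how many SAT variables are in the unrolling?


BMC unrolls to depth k, creating one copy of each state var for steps 0..k.
Step count = 105 + 1 = 106 (steps 0 through 105)
Vars per step = 6
Total = 6 * 106 = 636

636


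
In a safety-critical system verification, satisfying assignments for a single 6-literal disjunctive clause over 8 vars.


Step 1: Total=2^8=256
Step 2: Unsat when all 6 false: 2^2=4
Step 3: Sat=256-4=252

252


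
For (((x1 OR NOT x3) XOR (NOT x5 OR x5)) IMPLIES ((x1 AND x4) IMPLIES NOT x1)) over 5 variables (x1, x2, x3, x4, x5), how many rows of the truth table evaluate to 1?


Formula: (((x1 OR NOT x3) XOR (NOT x5 OR x5)) IMPLIES ((x1 AND x4) IMPLIES NOT x1)) over 5 vars (32 rows)
Evaluate each row (x1, x2, x3, x4, x5 as bits, MSB first):
  row 0 [00000]: (((0 OR NOT 0) XOR (NOT 0 OR 0)) IMPLIES ((0 AND 0) IMPLIES NOT 0)) -> 1
  row 1 [00001]: (((0 OR NOT 0) XOR (NOT 1 OR 1)) IMPLIES ((0 AND 0) IMPLIES NOT 0)) -> 1
  row 2 [00010]: (((0 OR NOT 0) XOR (NOT 0 OR 0)) IMPLIES ((0 AND 1) IMPLIES NOT 0)) -> 1
  row 3 [00011]: (((0 OR NOT 0) XOR (NOT 1 OR 1)) IMPLIES ((0 AND 1) IMPLIES NOT 0)) -> 1
  row 4 [00100]: (((0 OR NOT 1) XOR (NOT 0 OR 0)) IMPLIES ((0 AND 0) IMPLIES NOT 0)) -> 1
  row 5 [00101]: (((0 OR NOT 1) XOR (NOT 1 OR 1)) IMPLIES ((0 AND 0) IMPLIES NOT 0)) -> 1
  row 6 [00110]: (((0 OR NOT 1) XOR (NOT 0 OR 0)) IMPLIES ((0 AND 1) IMPLIES NOT 0)) -> 1
  row 7 [00111]: (((0 OR NOT 1) XOR (NOT 1 OR 1)) IMPLIES ((0 AND 1) IMPLIES NOT 0)) -> 1
  row 8 [01000]: (((0 OR NOT 0) XOR (NOT 0 OR 0)) IMPLIES ((0 AND 0) IMPLIES NOT 0)) -> 1
  row 9 [01001]: (((0 OR NOT 0) XOR (NOT 1 OR 1)) IMPLIES ((0 AND 0) IMPLIES NOT 0)) -> 1
  row 10 [01010]: (((0 OR NOT 0) XOR (NOT 0 OR 0)) IMPLIES ((0 AND 1) IMPLIES NOT 0)) -> 1
  row 11 [01011]: (((0 OR NOT 0) XOR (NOT 1 OR 1)) IMPLIES ((0 AND 1) IMPLIES NOT 0)) -> 1
  row 12 [01100]: (((0 OR NOT 1) XOR (NOT 0 OR 0)) IMPLIES ((0 AND 0) IMPLIES NOT 0)) -> 1
  row 13 [01101]: (((0 OR NOT 1) XOR (NOT 1 OR 1)) IMPLIES ((0 AND 0) IMPLIES NOT 0)) -> 1
  row 14 [01110]: (((0 OR NOT 1) XOR (NOT 0 OR 0)) IMPLIES ((0 AND 1) IMPLIES NOT 0)) -> 1
  row 15 [01111]: (((0 OR NOT 1) XOR (NOT 1 OR 1)) IMPLIES ((0 AND 1) IMPLIES NOT 0)) -> 1
  row 16 [10000]: (((1 OR NOT 0) XOR (NOT 0 OR 0)) IMPLIES ((1 AND 0) IMPLIES NOT 1)) -> 1
  row 17 [10001]: (((1 OR NOT 0) XOR (NOT 1 OR 1)) IMPLIES ((1 AND 0) IMPLIES NOT 1)) -> 1
  row 18 [10010]: (((1 OR NOT 0) XOR (NOT 0 OR 0)) IMPLIES ((1 AND 1) IMPLIES NOT 1)) -> 1
  row 19 [10011]: (((1 OR NOT 0) XOR (NOT 1 OR 1)) IMPLIES ((1 AND 1) IMPLIES NOT 1)) -> 1
  row 20 [10100]: (((1 OR NOT 1) XOR (NOT 0 OR 0)) IMPLIES ((1 AND 0) IMPLIES NOT 1)) -> 1
  row 21 [10101]: (((1 OR NOT 1) XOR (NOT 1 OR 1)) IMPLIES ((1 AND 0) IMPLIES NOT 1)) -> 1
  row 22 [10110]: (((1 OR NOT 1) XOR (NOT 0 OR 0)) IMPLIES ((1 AND 1) IMPLIES NOT 1)) -> 1
  row 23 [10111]: (((1 OR NOT 1) XOR (NOT 1 OR 1)) IMPLIES ((1 AND 1) IMPLIES NOT 1)) -> 1
  row 24 [11000]: (((1 OR NOT 0) XOR (NOT 0 OR 0)) IMPLIES ((1 AND 0) IMPLIES NOT 1)) -> 1
  row 25 [11001]: (((1 OR NOT 0) XOR (NOT 1 OR 1)) IMPLIES ((1 AND 0) IMPLIES NOT 1)) -> 1
  row 26 [11010]: (((1 OR NOT 0) XOR (NOT 0 OR 0)) IMPLIES ((1 AND 1) IMPLIES NOT 1)) -> 1
  row 27 [11011]: (((1 OR NOT 0) XOR (NOT 1 OR 1)) IMPLIES ((1 AND 1) IMPLIES NOT 1)) -> 1
  row 28 [11100]: (((1 OR NOT 1) XOR (NOT 0 OR 0)) IMPLIES ((1 AND 0) IMPLIES NOT 1)) -> 1
  row 29 [11101]: (((1 OR NOT 1) XOR (NOT 1 OR 1)) IMPLIES ((1 AND 0) IMPLIES NOT 1)) -> 1
  row 30 [11110]: (((1 OR NOT 1) XOR (NOT 0 OR 0)) IMPLIES ((1 AND 1) IMPLIES NOT 1)) -> 1
  row 31 [11111]: (((1 OR NOT 1) XOR (NOT 1 OR 1)) IMPLIES ((1 AND 1) IMPLIES NOT 1)) -> 1
Full result column, 8 rows per line (x1,x2 fixed per line; x3,x4,x5 runs 000..111 left to right):
  rows 0-7 [x1,x2=00]: 11111111  (ones: 8)
  rows 8-15 [x1,x2=01]: 11111111  (ones: 8)
  rows 16-23 [x1,x2=10]: 11111111  (ones: 8)
  rows 24-31 [x1,x2=11]: 11111111  (ones: 8)
Count of 1-rows = 8+8+8+8 = 32

32


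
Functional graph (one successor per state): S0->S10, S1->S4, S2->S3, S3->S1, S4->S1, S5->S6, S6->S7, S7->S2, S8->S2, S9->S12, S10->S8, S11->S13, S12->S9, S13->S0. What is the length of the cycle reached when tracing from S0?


Trace from S0 until a state repeats:
  S0 -> S10 -> S8 -> S2 -> S3 -> S1 -> S4 -> S1
S1 first seen at step 5, revisited at step 7.
Cycle length = 7 - 5 = 2

2


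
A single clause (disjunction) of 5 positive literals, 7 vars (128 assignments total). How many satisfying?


Step 1: Total=2^7=128
Step 2: Unsat when all 5 false: 2^2=4
Step 3: Sat=128-4=124

124


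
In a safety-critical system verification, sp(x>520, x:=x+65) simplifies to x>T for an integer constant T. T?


Formula: sp(P, x:=E) = exists old_x. (x = E[old_x/x]) AND P[old_x/x] (old_x is the value of x before the assignment; eliminate old_x by solving x = E[old_x/x] for old_x)
Step 1: Precondition P: x>520, i.e. old_x > 520
Step 2: Assignment gives x = old_x + 65, so old_x = x - 65
Step 3: Substitute into P: x - 65 > 520
Step 4: Simplify: x > 520+65 = 585

585


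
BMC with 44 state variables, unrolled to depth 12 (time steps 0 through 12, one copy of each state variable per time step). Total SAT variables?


BMC unrolls to depth k, creating one copy of each state var for steps 0..k.
Step count = 12 + 1 = 13 (steps 0 through 12)
Vars per step = 44
Total = 44 * 13 = 572

572


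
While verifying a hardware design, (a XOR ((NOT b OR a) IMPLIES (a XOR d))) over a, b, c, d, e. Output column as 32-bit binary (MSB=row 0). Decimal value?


Formula: (a XOR ((NOT b OR a) IMPLIES (a XOR d))) over a, b, c, d, e (32 rows)
Evaluate each row (bits = a,b,c,d,e, MSB first):
  row 0 [00000]: (0 XOR ((NOT 0 OR 0) IMPLIES (0 XOR 0))) -> 0
  row 1 [00001]: (0 XOR ((NOT 0 OR 0) IMPLIES (0 XOR 0))) -> 0
  row 2 [00010]: (0 XOR ((NOT 0 OR 0) IMPLIES (0 XOR 1))) -> 1
  row 3 [00011]: (0 XOR ((NOT 0 OR 0) IMPLIES (0 XOR 1))) -> 1
  row 4 [00100]: (0 XOR ((NOT 0 OR 0) IMPLIES (0 XOR 0))) -> 0
  row 5 [00101]: (0 XOR ((NOT 0 OR 0) IMPLIES (0 XOR 0))) -> 0
  row 6 [00110]: (0 XOR ((NOT 0 OR 0) IMPLIES (0 XOR 1))) -> 1
  row 7 [00111]: (0 XOR ((NOT 0 OR 0) IMPLIES (0 XOR 1))) -> 1
  row 8 [01000]: (0 XOR ((NOT 1 OR 0) IMPLIES (0 XOR 0))) -> 1
  row 9 [01001]: (0 XOR ((NOT 1 OR 0) IMPLIES (0 XOR 0))) -> 1
  row 10 [01010]: (0 XOR ((NOT 1 OR 0) IMPLIES (0 XOR 1))) -> 1
  row 11 [01011]: (0 XOR ((NOT 1 OR 0) IMPLIES (0 XOR 1))) -> 1
  row 12 [01100]: (0 XOR ((NOT 1 OR 0) IMPLIES (0 XOR 0))) -> 1
  row 13 [01101]: (0 XOR ((NOT 1 OR 0) IMPLIES (0 XOR 0))) -> 1
  row 14 [01110]: (0 XOR ((NOT 1 OR 0) IMPLIES (0 XOR 1))) -> 1
  row 15 [01111]: (0 XOR ((NOT 1 OR 0) IMPLIES (0 XOR 1))) -> 1
  row 16 [10000]: (1 XOR ((NOT 0 OR 1) IMPLIES (1 XOR 0))) -> 0
  row 17 [10001]: (1 XOR ((NOT 0 OR 1) IMPLIES (1 XOR 0))) -> 0
  row 18 [10010]: (1 XOR ((NOT 0 OR 1) IMPLIES (1 XOR 1))) -> 1
  row 19 [10011]: (1 XOR ((NOT 0 OR 1) IMPLIES (1 XOR 1))) -> 1
  row 20 [10100]: (1 XOR ((NOT 0 OR 1) IMPLIES (1 XOR 0))) -> 0
  row 21 [10101]: (1 XOR ((NOT 0 OR 1) IMPLIES (1 XOR 0))) -> 0
  row 22 [10110]: (1 XOR ((NOT 0 OR 1) IMPLIES (1 XOR 1))) -> 1
  row 23 [10111]: (1 XOR ((NOT 0 OR 1) IMPLIES (1 XOR 1))) -> 1
  row 24 [11000]: (1 XOR ((NOT 1 OR 1) IMPLIES (1 XOR 0))) -> 0
  row 25 [11001]: (1 XOR ((NOT 1 OR 1) IMPLIES (1 XOR 0))) -> 0
  row 26 [11010]: (1 XOR ((NOT 1 OR 1) IMPLIES (1 XOR 1))) -> 1
  row 27 [11011]: (1 XOR ((NOT 1 OR 1) IMPLIES (1 XOR 1))) -> 1
  row 28 [11100]: (1 XOR ((NOT 1 OR 1) IMPLIES (1 XOR 0))) -> 0
  row 29 [11101]: (1 XOR ((NOT 1 OR 1) IMPLIES (1 XOR 0))) -> 0
  row 30 [11110]: (1 XOR ((NOT 1 OR 1) IMPLIES (1 XOR 1))) -> 1
  row 31 [11111]: (1 XOR ((NOT 1 OR 1) IMPLIES (1 XOR 1))) -> 1
Full result column, 4 rows per line (a,b,c fixed per line; d,e runs 00..11 left to right):
  rows 0-3 [a,b,c=000]: 0011  = hex 3
  rows 4-7 [a,b,c=001]: 0011  = hex 3
  rows 8-11 [a,b,c=010]: 1111  = hex F
  rows 12-15 [a,b,c=011]: 1111  = hex F
  rows 16-19 [a,b,c=100]: 0011  = hex 3
  rows 20-23 [a,b,c=101]: 0011  = hex 3
  rows 24-27 [a,b,c=110]: 0011  = hex 3
  rows 28-31 [a,b,c=111]: 0011  = hex 3
Output column (row 0 .. row 31) = 00110011111111110011001100110011
Output column grouped in 4s = 0011 0011 1111 1111 0011 0011 0011 0011 = 0x33FF3333
Convert to decimal digit by digit (value = value*16 + digit):
  3 -> 3
  3*16 + 3 = 51
  51*16 + 15 (F) = 831
  831*16 + 15 (F) = 13311
  13311*16 + 3 = 212979
  212979*16 + 3 = 3407667
  3407667*16 + 3 = 54522675
  54522675*16 + 3 = 872362803
Decimal = 872362803

872362803


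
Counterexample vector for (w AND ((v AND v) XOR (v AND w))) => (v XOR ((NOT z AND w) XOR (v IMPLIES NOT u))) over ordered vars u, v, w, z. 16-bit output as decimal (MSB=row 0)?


F1 = (w AND ((v AND v) XOR (v AND w)))
F2 = (v XOR ((NOT z AND w) XOR (v IMPLIES NOT u)))
Counterexample to F1=>F2 is where F1=1 and F2=0.
Evaluate each row (bits = u,v,w,z, MSB first):
  row 0 [0000]: F1=0 F2=1 -> F1&~F2 -> 0
  row 1 [0001]: F1=0 F2=1 -> F1&~F2 -> 0
  row 2 [0010]: F1=0 F2=0 -> F1&~F2 -> 0
  row 3 [0011]: F1=0 F2=1 -> F1&~F2 -> 0
  row 4 [0100]: F1=0 F2=0 -> F1&~F2 -> 0
  row 5 [0101]: F1=0 F2=0 -> F1&~F2 -> 0
  row 6 [0110]: F1=0 F2=1 -> F1&~F2 -> 0
  row 7 [0111]: F1=0 F2=0 -> F1&~F2 -> 0
  row 8 [1000]: F1=0 F2=1 -> F1&~F2 -> 0
  row 9 [1001]: F1=0 F2=1 -> F1&~F2 -> 0
  row 10 [1010]: F1=0 F2=0 -> F1&~F2 -> 0
  row 11 [1011]: F1=0 F2=1 -> F1&~F2 -> 0
  row 12 [1100]: F1=0 F2=1 -> F1&~F2 -> 0
  row 13 [1101]: F1=0 F2=1 -> F1&~F2 -> 0
  row 14 [1110]: F1=0 F2=0 -> F1&~F2 -> 0
  row 15 [1111]: F1=0 F2=1 -> F1&~F2 -> 0
Full result column, 4 rows per line (u,v fixed per line; w,z runs 00..11 left to right):
  rows 0-3 [u,v=00]: 0000  = hex 0
  rows 4-7 [u,v=01]: 0000  = hex 0
  rows 8-11 [u,v=10]: 0000  = hex 0
  rows 12-15 [u,v=11]: 0000  = hex 0
Counterexample vector (row 0 .. row 15) = 0000000000000000
Output column grouped in 4s = 0000 0000 0000 0000 = 0x0000
Convert to decimal digit by digit (value = value*16 + digit):
  0 -> 0
  0*16 + 0 = 0
  0*16 + 0 = 0
  0*16 + 0 = 0
Decimal = 0

0


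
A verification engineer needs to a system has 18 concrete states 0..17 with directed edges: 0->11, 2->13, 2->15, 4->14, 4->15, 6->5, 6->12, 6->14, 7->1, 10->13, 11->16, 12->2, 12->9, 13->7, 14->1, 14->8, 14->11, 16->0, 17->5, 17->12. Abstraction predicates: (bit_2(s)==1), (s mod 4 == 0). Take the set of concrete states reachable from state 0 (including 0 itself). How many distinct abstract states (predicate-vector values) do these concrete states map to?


BFS from 0:
Concrete reachable: {0, 11, 16}
Abstract via predicates (bit_2(s)==1), (s mod 4 == 0):
  (0,0) <- {11}
  (0,1) <- {0, 16}
Distinct abstract states = 2

2


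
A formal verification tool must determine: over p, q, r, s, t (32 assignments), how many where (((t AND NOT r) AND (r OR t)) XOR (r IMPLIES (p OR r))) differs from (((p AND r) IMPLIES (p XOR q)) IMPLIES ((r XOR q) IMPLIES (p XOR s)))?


F1 = (((t AND NOT r) AND (r OR t)) XOR (r IMPLIES (p OR r)))
F2 = (((p AND r) IMPLIES (p XOR q)) IMPLIES ((r XOR q) IMPLIES (p XOR s)))
Evaluate both on each of 32 rows (bits = p,q,r,s,t):
  row 0 [00000]: F1=1 F2=1 -> 0
  row 1 [00001]: F1=0 F2=1 (differ) -> 1
  row 2 [00010]: F1=1 F2=1 -> 0
  row 3 [00011]: F1=0 F2=1 (differ) -> 1
  row 4 [00100]: F1=1 F2=0 (differ) -> 1
  row 5 [00101]: F1=1 F2=0 (differ) -> 1
  row 6 [00110]: F1=1 F2=1 -> 0
  row 7 [00111]: F1=1 F2=1 -> 0
  row 8 [01000]: F1=1 F2=0 (differ) -> 1
  row 9 [01001]: F1=0 F2=0 -> 0
  row 10 [01010]: F1=1 F2=1 -> 0
  row 11 [01011]: F1=0 F2=1 (differ) -> 1
  row 12 [01100]: F1=1 F2=1 -> 0
  row 13 [01101]: F1=1 F2=1 -> 0
  row 14 [01110]: F1=1 F2=1 -> 0
  row 15 [01111]: F1=1 F2=1 -> 0
  row 16 [10000]: F1=1 F2=1 -> 0
  row 17 [10001]: F1=0 F2=1 (differ) -> 1
  row 18 [10010]: F1=1 F2=1 -> 0
  row 19 [10011]: F1=0 F2=1 (differ) -> 1
  row 20 [10100]: F1=1 F2=1 -> 0
  row 21 [10101]: F1=1 F2=1 -> 0
  row 22 [10110]: F1=1 F2=0 (differ) -> 1
  row 23 [10111]: F1=1 F2=0 (differ) -> 1
  row 24 [11000]: F1=1 F2=1 -> 0
  row 25 [11001]: F1=0 F2=1 (differ) -> 1
  row 26 [11010]: F1=1 F2=0 (differ) -> 1
  row 27 [11011]: F1=0 F2=0 -> 0
  row 28 [11100]: F1=1 F2=1 -> 0
  row 29 [11101]: F1=1 F2=1 -> 0
  row 30 [11110]: F1=1 F2=1 -> 0
  row 31 [11111]: F1=1 F2=1 -> 0
Full result column, 8 rows per line (p,q fixed per line; r,s,t runs 000..111 left to right):
  rows 0-7 [p,q=00]: 01011100  (ones: 4)
  rows 8-15 [p,q=01]: 10010000  (ones: 2)
  rows 16-23 [p,q=10]: 01010011  (ones: 4)
  rows 24-31 [p,q=11]: 01100000  (ones: 2)
Disagreements = 4+2+4+2 = 12

12


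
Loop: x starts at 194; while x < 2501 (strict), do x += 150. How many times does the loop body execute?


Step 1: x goes from 194 toward 2501 by 150; the body runs while x<2501, so iterations = ceil((bound-start)/step)
Step 2: Distance=2307
Step 3: ceil(2307/150)=16

16


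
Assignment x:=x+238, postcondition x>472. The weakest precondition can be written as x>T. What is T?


Formula: wp(x:=E, P) = P[E/x] (substitute E for x in postcondition)
Step 1: Postcondition: x>472
Step 2: Substitute x+238 for x: x+238>472
Step 3: Solve for x: x > 472-238 = 234

234


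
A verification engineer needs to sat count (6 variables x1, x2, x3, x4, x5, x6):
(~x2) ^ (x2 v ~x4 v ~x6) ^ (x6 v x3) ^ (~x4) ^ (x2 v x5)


CNF with 5 clauses over 6 vars (64 assignments).
An assignment satisfies CNF iff every clause has >=1 true literal.
Check each row (bits = x1,x2,x3,x4,x5,x6; clause T/F shown):
  row 0 [000000]: clauses=TTFTF -> 0
  row 1 [000001]: clauses=TTTTF -> 0
  row 2 [000010]: clauses=TTFTT -> 0
  row 3 [000011]: clauses=TTTTT -> 1
  row 4 [000100]: clauses=TTFFF -> 0
  (every remaining row is evaluated the same way; all 64 results are listed next)
Full result column, 8 rows per line (x1,x2,x3 fixed per line; x4,x5,x6 runs 000..111 left to right):
  rows 0-7 [x1,x2,x3=000]: 00010000  (ones: 1)
  rows 8-15 [x1,x2,x3=001]: 00110000  (ones: 2)
  rows 16-23 [x1,x2,x3=010]: 00000000  (ones: 0)
  rows 24-31 [x1,x2,x3=011]: 00000000  (ones: 0)
  rows 32-39 [x1,x2,x3=100]: 00010000  (ones: 1)
  rows 40-47 [x1,x2,x3=101]: 00110000  (ones: 2)
  rows 48-55 [x1,x2,x3=110]: 00000000  (ones: 0)
  rows 56-63 [x1,x2,x3=111]: 00000000  (ones: 0)
Satisfying assignments = 1+2+0+0+1+2+0+0 = 6

6


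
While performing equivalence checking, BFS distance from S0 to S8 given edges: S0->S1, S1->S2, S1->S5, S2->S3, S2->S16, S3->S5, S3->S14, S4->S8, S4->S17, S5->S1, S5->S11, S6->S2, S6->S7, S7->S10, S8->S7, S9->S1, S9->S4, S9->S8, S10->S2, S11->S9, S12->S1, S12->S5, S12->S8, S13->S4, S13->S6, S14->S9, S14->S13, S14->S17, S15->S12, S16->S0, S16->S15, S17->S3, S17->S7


BFS layer-by-layer from S0:
  dist 0: {S0}
  dist 1: {S1}
  dist 2: {S2, S5}
  dist 3: {S3, S11, S16}
  dist 4: {S9, S14, S15}
  dist 5: {S4, S8, S12, S13, S17}
  -> S8 reached at distance 5
Shortest path length = 5

5


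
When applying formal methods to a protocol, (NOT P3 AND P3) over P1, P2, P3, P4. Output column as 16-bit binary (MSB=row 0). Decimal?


Formula: (NOT P3 AND P3) over P1, P2, P3, P4 (16 rows)
Evaluate each row (bits = P1,P2,P3,P4, MSB first):
  row 0 [0000]: (NOT 0 AND 0) -> 0
  row 1 [0001]: (NOT 0 AND 0) -> 0
  row 2 [0010]: (NOT 1 AND 1) -> 0
  row 3 [0011]: (NOT 1 AND 1) -> 0
  row 4 [0100]: (NOT 0 AND 0) -> 0
  row 5 [0101]: (NOT 0 AND 0) -> 0
  row 6 [0110]: (NOT 1 AND 1) -> 0
  row 7 [0111]: (NOT 1 AND 1) -> 0
  row 8 [1000]: (NOT 0 AND 0) -> 0
  row 9 [1001]: (NOT 0 AND 0) -> 0
  row 10 [1010]: (NOT 1 AND 1) -> 0
  row 11 [1011]: (NOT 1 AND 1) -> 0
  row 12 [1100]: (NOT 0 AND 0) -> 0
  row 13 [1101]: (NOT 0 AND 0) -> 0
  row 14 [1110]: (NOT 1 AND 1) -> 0
  row 15 [1111]: (NOT 1 AND 1) -> 0
Full result column, 4 rows per line (P1,P2 fixed per line; P3,P4 runs 00..11 left to right):
  rows 0-3 [P1,P2=00]: 0000  = hex 0
  rows 4-7 [P1,P2=01]: 0000  = hex 0
  rows 8-11 [P1,P2=10]: 0000  = hex 0
  rows 12-15 [P1,P2=11]: 0000  = hex 0
Output column (row 0 .. row 15) = 0000000000000000
Output column grouped in 4s = 0000 0000 0000 0000 = 0x0000
Convert to decimal digit by digit (value = value*16 + digit):
  0 -> 0
  0*16 + 0 = 0
  0*16 + 0 = 0
  0*16 + 0 = 0
Decimal = 0

0


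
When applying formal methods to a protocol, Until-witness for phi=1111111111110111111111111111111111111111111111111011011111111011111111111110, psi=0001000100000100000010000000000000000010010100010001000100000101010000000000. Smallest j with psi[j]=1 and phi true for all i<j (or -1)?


(phi U psi) at 0: need smallest j with psi[j]=1 and phi[i]=1 for all i in [0,j).
Scan from step 0:
  step 0: phi=1, psi=0 -> continue
  step 1: phi=1, psi=0 -> continue
  step 2: phi=1, psi=0 -> continue
  step 3: psi=1 and phi held for [0,3) -> witness found
Witness step = 3

3


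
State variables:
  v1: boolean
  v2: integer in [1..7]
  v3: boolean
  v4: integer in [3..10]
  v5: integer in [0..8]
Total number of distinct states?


State space = product of domain sizes of all variables.
Domain sizes:
  v1 (boolean): 2
  v2 (integer in [1..7]): 7
  v3 (boolean): 2
  v4 (integer in [3..10]): 8
  v5 (integer in [0..8]): 9
Product = 2 * 7 * 2 * 8 * 9 = 2016

2016


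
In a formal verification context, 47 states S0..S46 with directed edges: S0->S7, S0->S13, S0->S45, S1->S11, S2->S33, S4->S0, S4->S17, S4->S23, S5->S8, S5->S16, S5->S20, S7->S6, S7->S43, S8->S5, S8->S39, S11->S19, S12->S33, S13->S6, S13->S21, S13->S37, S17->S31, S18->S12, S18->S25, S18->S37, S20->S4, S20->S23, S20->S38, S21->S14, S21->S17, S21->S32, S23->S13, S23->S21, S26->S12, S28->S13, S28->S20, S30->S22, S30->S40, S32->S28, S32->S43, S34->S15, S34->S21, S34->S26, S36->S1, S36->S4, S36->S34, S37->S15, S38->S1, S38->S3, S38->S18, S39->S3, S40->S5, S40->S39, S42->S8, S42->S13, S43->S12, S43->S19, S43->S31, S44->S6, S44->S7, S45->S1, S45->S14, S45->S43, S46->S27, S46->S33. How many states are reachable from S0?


BFS from S0:
  layer 0: {S0}
  layer 1: {S7, S13, S45}
  layer 2: {S1, S6, S14, S21, S37, S43}
  layer 3: {S11, S12, S15, S17, S19, S31, S32}
  layer 4: {S28, S33}
  layer 5: {S20}
  layer 6: {S4, S23, S38}
  layer 7: {S3, S18}
  layer 8: {S25}
Reachable set: {S0, S1, S3, S4, S6, S7, S11, S12, S13, S14, S15, S17, S18, S19, S20, S21, S23, S25, S28, S31, S32, S33, S37, S38, S43, S45}
Count = 26

26


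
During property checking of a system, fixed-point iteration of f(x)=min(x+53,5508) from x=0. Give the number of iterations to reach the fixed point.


Step 1: x=0, cap=5508, increment=53
Step 2: x grows by 53 each step until capped at 5508; fixed point is x=5508
Step 3: iterations = ceil(5508/53) = 104

104


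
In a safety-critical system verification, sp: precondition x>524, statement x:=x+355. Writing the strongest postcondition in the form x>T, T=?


Formula: sp(P, x:=E) = exists old_x. (x = E[old_x/x]) AND P[old_x/x] (old_x is the value of x before the assignment; eliminate old_x by solving x = E[old_x/x] for old_x)
Step 1: Precondition P: x>524, i.e. old_x > 524
Step 2: Assignment gives x = old_x + 355, so old_x = x - 355
Step 3: Substitute into P: x - 355 > 524
Step 4: Simplify: x > 524+355 = 879

879


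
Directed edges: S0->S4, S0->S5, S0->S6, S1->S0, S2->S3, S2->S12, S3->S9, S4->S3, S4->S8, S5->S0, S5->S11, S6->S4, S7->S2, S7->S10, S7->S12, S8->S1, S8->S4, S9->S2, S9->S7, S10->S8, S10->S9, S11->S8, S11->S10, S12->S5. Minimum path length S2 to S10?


BFS layer-by-layer from S2:
  dist 0: {S2}
  dist 1: {S3, S12}
  dist 2: {S5, S9}
  dist 3: {S0, S7, S11}
  dist 4: {S4, S6, S8, S10}
  -> S10 reached at distance 4
Shortest path length = 4

4


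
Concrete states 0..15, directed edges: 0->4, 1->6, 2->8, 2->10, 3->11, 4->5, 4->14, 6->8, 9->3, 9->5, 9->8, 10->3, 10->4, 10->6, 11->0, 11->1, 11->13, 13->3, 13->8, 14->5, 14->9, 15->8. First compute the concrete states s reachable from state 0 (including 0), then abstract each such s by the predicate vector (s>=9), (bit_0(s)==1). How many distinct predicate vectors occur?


BFS from 0:
Concrete reachable: {0, 1, 3, 4, 5, 6, 8, 9, 11, 13, 14}
Abstract via predicates (s>=9), (bit_0(s)==1):
  (0,0) <- {0, 4, 6, 8}
  (0,1) <- {1, 3, 5}
  (1,0) <- {14}
  (1,1) <- {9, 11, 13}
Distinct abstract states = 4

4


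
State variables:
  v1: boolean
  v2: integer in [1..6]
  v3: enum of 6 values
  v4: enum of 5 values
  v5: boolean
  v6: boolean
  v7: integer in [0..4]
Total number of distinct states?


State space = product of domain sizes of all variables.
Domain sizes:
  v1 (boolean): 2
  v2 (integer in [1..6]): 6
  v3 (enum of 6 values): 6
  v4 (enum of 5 values): 5
  v5 (boolean): 2
  v6 (boolean): 2
  v7 (integer in [0..4]): 5
Product = 2 * 6 * 6 * 5 * 2 * 2 * 5 = 7200

7200


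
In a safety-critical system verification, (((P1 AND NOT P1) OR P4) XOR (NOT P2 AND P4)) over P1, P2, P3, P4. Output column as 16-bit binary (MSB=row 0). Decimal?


Formula: (((P1 AND NOT P1) OR P4) XOR (NOT P2 AND P4)) over P1, P2, P3, P4 (16 rows)
Evaluate each row (bits = P1,P2,P3,P4, MSB first):
  row 0 [0000]: (((0 AND NOT 0) OR 0) XOR (NOT 0 AND 0)) -> 0
  row 1 [0001]: (((0 AND NOT 0) OR 1) XOR (NOT 0 AND 1)) -> 0
  row 2 [0010]: (((0 AND NOT 0) OR 0) XOR (NOT 0 AND 0)) -> 0
  row 3 [0011]: (((0 AND NOT 0) OR 1) XOR (NOT 0 AND 1)) -> 0
  row 4 [0100]: (((0 AND NOT 0) OR 0) XOR (NOT 1 AND 0)) -> 0
  row 5 [0101]: (((0 AND NOT 0) OR 1) XOR (NOT 1 AND 1)) -> 1
  row 6 [0110]: (((0 AND NOT 0) OR 0) XOR (NOT 1 AND 0)) -> 0
  row 7 [0111]: (((0 AND NOT 0) OR 1) XOR (NOT 1 AND 1)) -> 1
  row 8 [1000]: (((1 AND NOT 1) OR 0) XOR (NOT 0 AND 0)) -> 0
  row 9 [1001]: (((1 AND NOT 1) OR 1) XOR (NOT 0 AND 1)) -> 0
  row 10 [1010]: (((1 AND NOT 1) OR 0) XOR (NOT 0 AND 0)) -> 0
  row 11 [1011]: (((1 AND NOT 1) OR 1) XOR (NOT 0 AND 1)) -> 0
  row 12 [1100]: (((1 AND NOT 1) OR 0) XOR (NOT 1 AND 0)) -> 0
  row 13 [1101]: (((1 AND NOT 1) OR 1) XOR (NOT 1 AND 1)) -> 1
  row 14 [1110]: (((1 AND NOT 1) OR 0) XOR (NOT 1 AND 0)) -> 0
  row 15 [1111]: (((1 AND NOT 1) OR 1) XOR (NOT 1 AND 1)) -> 1
Full result column, 4 rows per line (P1,P2 fixed per line; P3,P4 runs 00..11 left to right):
  rows 0-3 [P1,P2=00]: 0000  = hex 0
  rows 4-7 [P1,P2=01]: 0101  = hex 5
  rows 8-11 [P1,P2=10]: 0000  = hex 0
  rows 12-15 [P1,P2=11]: 0101  = hex 5
Output column (row 0 .. row 15) = 0000010100000101
Output column grouped in 4s = 0000 0101 0000 0101 = 0x0505
Convert to decimal digit by digit (value = value*16 + digit):
  0 -> 0
  0*16 + 5 = 5
  5*16 + 0 = 80
  80*16 + 5 = 1285
Decimal = 1285

1285


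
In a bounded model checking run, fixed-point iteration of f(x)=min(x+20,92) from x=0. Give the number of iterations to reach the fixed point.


Step 1: x=0, cap=92, increment=20
Step 2: x grows by 20 each step until capped at 92; fixed point is x=92
Step 3: iterations = ceil(92/20) = 5

5


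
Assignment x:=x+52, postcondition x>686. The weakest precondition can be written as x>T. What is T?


Formula: wp(x:=E, P) = P[E/x] (substitute E for x in postcondition)
Step 1: Postcondition: x>686
Step 2: Substitute x+52 for x: x+52>686
Step 3: Solve for x: x > 686-52 = 634

634


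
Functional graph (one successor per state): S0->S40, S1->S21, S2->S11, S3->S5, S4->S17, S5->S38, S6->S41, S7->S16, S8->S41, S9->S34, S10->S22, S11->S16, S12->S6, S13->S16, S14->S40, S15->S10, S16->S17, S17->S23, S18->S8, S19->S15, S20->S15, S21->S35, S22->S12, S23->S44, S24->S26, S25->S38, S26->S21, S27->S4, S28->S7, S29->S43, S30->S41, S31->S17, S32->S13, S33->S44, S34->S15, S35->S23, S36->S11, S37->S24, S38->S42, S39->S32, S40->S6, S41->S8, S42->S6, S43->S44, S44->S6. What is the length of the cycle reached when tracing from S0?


Trace from S0 until a state repeats:
  S0 -> S40 -> S6 -> S41 -> S8 -> S41
S41 first seen at step 3, revisited at step 5.
Cycle length = 5 - 3 = 2

2


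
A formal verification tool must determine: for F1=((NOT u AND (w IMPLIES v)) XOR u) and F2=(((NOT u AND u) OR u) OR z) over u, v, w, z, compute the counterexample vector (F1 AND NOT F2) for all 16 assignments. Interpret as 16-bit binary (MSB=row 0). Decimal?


F1 = ((NOT u AND (w IMPLIES v)) XOR u)
F2 = (((NOT u AND u) OR u) OR z)
Counterexample to F1=>F2 is where F1=1 and F2=0.
Evaluate each row (bits = u,v,w,z, MSB first):
  row 0 [0000]: F1=1 F2=0 -> F1&~F2 -> 1
  row 1 [0001]: F1=1 F2=1 -> F1&~F2 -> 0
  row 2 [0010]: F1=0 F2=0 -> F1&~F2 -> 0
  row 3 [0011]: F1=0 F2=1 -> F1&~F2 -> 0
  row 4 [0100]: F1=1 F2=0 -> F1&~F2 -> 1
  row 5 [0101]: F1=1 F2=1 -> F1&~F2 -> 0
  row 6 [0110]: F1=1 F2=0 -> F1&~F2 -> 1
  row 7 [0111]: F1=1 F2=1 -> F1&~F2 -> 0
  row 8 [1000]: F1=1 F2=1 -> F1&~F2 -> 0
  row 9 [1001]: F1=1 F2=1 -> F1&~F2 -> 0
  row 10 [1010]: F1=1 F2=1 -> F1&~F2 -> 0
  row 11 [1011]: F1=1 F2=1 -> F1&~F2 -> 0
  row 12 [1100]: F1=1 F2=1 -> F1&~F2 -> 0
  row 13 [1101]: F1=1 F2=1 -> F1&~F2 -> 0
  row 14 [1110]: F1=1 F2=1 -> F1&~F2 -> 0
  row 15 [1111]: F1=1 F2=1 -> F1&~F2 -> 0
Full result column, 4 rows per line (u,v fixed per line; w,z runs 00..11 left to right):
  rows 0-3 [u,v=00]: 1000  = hex 8
  rows 4-7 [u,v=01]: 1010  = hex A
  rows 8-11 [u,v=10]: 0000  = hex 0
  rows 12-15 [u,v=11]: 0000  = hex 0
Counterexample vector (row 0 .. row 15) = 1000101000000000
Output column grouped in 4s = 1000 1010 0000 0000 = 0x8A00
Convert to decimal digit by digit (value = value*16 + digit):
  8 -> 8
  8*16 + 10 (A) = 138
  138*16 + 0 = 2208
  2208*16 + 0 = 35328
Decimal = 35328

35328


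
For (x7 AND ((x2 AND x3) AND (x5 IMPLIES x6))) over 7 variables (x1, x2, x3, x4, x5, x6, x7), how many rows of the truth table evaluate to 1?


Formula: (x7 AND ((x2 AND x3) AND (x5 IMPLIES x6))) over 7 vars (128 rows)
Evaluate each row (x1, x2, x3, x4, x5, x6, x7 as bits, MSB first):
  row 0 [0000000]: (0 AND ((0 AND 0) AND (0 IMPLIES 0))) -> 0
  row 1 [0000001]: (1 AND ((0 AND 0) AND (0 IMPLIES 0))) -> 0
  row 2 [0000010]: (0 AND ((0 AND 0) AND (0 IMPLIES 1))) -> 0
  row 3 [0000011]: (1 AND ((0 AND 0) AND (0 IMPLIES 1))) -> 0
  row 4 [0000100]: (0 AND ((0 AND 0) AND (1 IMPLIES 0))) -> 0
  (every remaining row is evaluated the same way; all 128 results are listed next)
Full result column, 8 rows per line (x1,x2,x3,x4 fixed per line; x5,x6,x7 runs 000..111 left to right):
  rows 0-7 [x1,x2,x3,x4=0000]: 00000000  (ones: 0)
  rows 8-15 [x1,x2,x3,x4=0001]: 00000000  (ones: 0)
  rows 16-23 [x1,x2,x3,x4=0010]: 00000000  (ones: 0)
  rows 24-31 [x1,x2,x3,x4=0011]: 00000000  (ones: 0)
  rows 32-39 [x1,x2,x3,x4=0100]: 00000000  (ones: 0)
  rows 40-47 [x1,x2,x3,x4=0101]: 00000000  (ones: 0)
  rows 48-55 [x1,x2,x3,x4=0110]: 01010001  (ones: 3)
  rows 56-63 [x1,x2,x3,x4=0111]: 01010001  (ones: 3)
  rows 64-71 [x1,x2,x3,x4=1000]: 00000000  (ones: 0)
  rows 72-79 [x1,x2,x3,x4=1001]: 00000000  (ones: 0)
  rows 80-87 [x1,x2,x3,x4=1010]: 00000000  (ones: 0)
  rows 88-95 [x1,x2,x3,x4=1011]: 00000000  (ones: 0)
  rows 96-103 [x1,x2,x3,x4=1100]: 00000000  (ones: 0)
  rows 104-111 [x1,x2,x3,x4=1101]: 00000000  (ones: 0)
  rows 112-119 [x1,x2,x3,x4=1110]: 01010001  (ones: 3)
  rows 120-127 [x1,x2,x3,x4=1111]: 01010001  (ones: 3)
Count of 1-rows = 0+0+0+0+0+0+3+3+0+0+0+0+0+0+3+3 = 12

12


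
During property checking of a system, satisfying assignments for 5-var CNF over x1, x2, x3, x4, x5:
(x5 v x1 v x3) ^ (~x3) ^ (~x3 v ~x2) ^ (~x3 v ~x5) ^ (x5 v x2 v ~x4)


CNF with 5 clauses over 5 vars (32 assignments).
An assignment satisfies CNF iff every clause has >=1 true literal.
Check each row (bits = x1,x2,x3,x4,x5; clause T/F shown):
  row 0 [00000]: clauses=FTTTT -> 0
  row 1 [00001]: clauses=TTTTT -> 1
  row 2 [00010]: clauses=FTTTF -> 0
  row 3 [00011]: clauses=TTTTT -> 1
  row 4 [00100]: clauses=TFTTT -> 0
  row 5 [00101]: clauses=TFTFT -> 0
  row 6 [00110]: clauses=TFTTF -> 0
  row 7 [00111]: clauses=TFTFT -> 0
  row 8 [01000]: clauses=FTTTT -> 0
  row 9 [01001]: clauses=TTTTT -> 1
  row 10 [01010]: clauses=FTTTT -> 0
  row 11 [01011]: clauses=TTTTT -> 1
  row 12 [01100]: clauses=TFFTT -> 0
  row 13 [01101]: clauses=TFFFT -> 0
  row 14 [01110]: clauses=TFFTT -> 0
  row 15 [01111]: clauses=TFFFT -> 0
  row 16 [10000]: clauses=TTTTT -> 1
  row 17 [10001]: clauses=TTTTT -> 1
  row 18 [10010]: clauses=TTTTF -> 0
  row 19 [10011]: clauses=TTTTT -> 1
  row 20 [10100]: clauses=TFTTT -> 0
  row 21 [10101]: clauses=TFTFT -> 0
  row 22 [10110]: clauses=TFTTF -> 0
  row 23 [10111]: clauses=TFTFT -> 0
  row 24 [11000]: clauses=TTTTT -> 1
  row 25 [11001]: clauses=TTTTT -> 1
  row 26 [11010]: clauses=TTTTT -> 1
  row 27 [11011]: clauses=TTTTT -> 1
  row 28 [11100]: clauses=TFFTT -> 0
  row 29 [11101]: clauses=TFFFT -> 0
  row 30 [11110]: clauses=TFFTT -> 0
  row 31 [11111]: clauses=TFFFT -> 0
Full result column, 8 rows per line (x1,x2 fixed per line; x3,x4,x5 runs 000..111 left to right):
  rows 0-7 [x1,x2=00]: 01010000  (ones: 2)
  rows 8-15 [x1,x2=01]: 01010000  (ones: 2)
  rows 16-23 [x1,x2=10]: 11010000  (ones: 3)
  rows 24-31 [x1,x2=11]: 11110000  (ones: 4)
Satisfying assignments = 2+2+3+4 = 11

11


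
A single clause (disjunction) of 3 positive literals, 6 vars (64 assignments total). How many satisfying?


Step 1: Total=2^6=64
Step 2: Unsat when all 3 false: 2^3=8
Step 3: Sat=64-8=56

56


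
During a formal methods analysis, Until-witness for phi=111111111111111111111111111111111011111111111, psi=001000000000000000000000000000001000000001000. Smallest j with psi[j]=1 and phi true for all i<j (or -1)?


(phi U psi) at 0: need smallest j with psi[j]=1 and phi[i]=1 for all i in [0,j).
Scan from step 0:
  step 0: phi=1, psi=0 -> continue
  step 1: phi=1, psi=0 -> continue
  step 2: psi=1 and phi held for [0,2) -> witness found
Witness step = 2

2


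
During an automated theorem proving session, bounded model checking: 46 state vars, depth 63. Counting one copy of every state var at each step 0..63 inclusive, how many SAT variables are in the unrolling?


BMC unrolls to depth k, creating one copy of each state var for steps 0..k.
Step count = 63 + 1 = 64 (steps 0 through 63)
Vars per step = 46
Total = 46 * 64 = 2944

2944


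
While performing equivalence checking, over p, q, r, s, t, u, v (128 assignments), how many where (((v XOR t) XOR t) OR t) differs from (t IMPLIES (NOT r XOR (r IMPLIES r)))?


F1 = (((v XOR t) XOR t) OR t)
F2 = (t IMPLIES (NOT r XOR (r IMPLIES r)))
Evaluate both on each of 128 rows (bits = p,q,r,s,t,u,v):
  row 0 [0000000]: F1=0 F2=1 (differ) -> 1
  row 1 [0000001]: F1=1 F2=1 -> 0
  row 2 [0000010]: F1=0 F2=1 (differ) -> 1
  row 3 [0000011]: F1=1 F2=1 -> 0
  row 4 [0000100]: F1=1 F2=0 (differ) -> 1
  (every remaining row is evaluated the same way; all 128 results are listed next)
Full result column, 8 rows per line (p,q,r,s fixed per line; t,u,v runs 000..111 left to right):
  rows 0-7 [p,q,r,s=0000]: 10101111  (ones: 6)
  rows 8-15 [p,q,r,s=0001]: 10101111  (ones: 6)
  rows 16-23 [p,q,r,s=0010]: 10100000  (ones: 2)
  rows 24-31 [p,q,r,s=0011]: 10100000  (ones: 2)
  rows 32-39 [p,q,r,s=0100]: 10101111  (ones: 6)
  rows 40-47 [p,q,r,s=0101]: 10101111  (ones: 6)
  rows 48-55 [p,q,r,s=0110]: 10100000  (ones: 2)
  rows 56-63 [p,q,r,s=0111]: 10100000  (ones: 2)
  rows 64-71 [p,q,r,s=1000]: 10101111  (ones: 6)
  rows 72-79 [p,q,r,s=1001]: 10101111  (ones: 6)
  rows 80-87 [p,q,r,s=1010]: 10100000  (ones: 2)
  rows 88-95 [p,q,r,s=1011]: 10100000  (ones: 2)
  rows 96-103 [p,q,r,s=1100]: 10101111  (ones: 6)
  rows 104-111 [p,q,r,s=1101]: 10101111  (ones: 6)
  rows 112-119 [p,q,r,s=1110]: 10100000  (ones: 2)
  rows 120-127 [p,q,r,s=1111]: 10100000  (ones: 2)
Disagreements = 6+6+2+2+6+6+2+2+6+6+2+2+6+6+2+2 = 64

64


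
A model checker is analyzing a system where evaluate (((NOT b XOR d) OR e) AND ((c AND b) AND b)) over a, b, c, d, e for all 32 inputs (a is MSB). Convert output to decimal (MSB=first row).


Formula: (((NOT b XOR d) OR e) AND ((c AND b) AND b)) over a, b, c, d, e (32 rows)
Evaluate each row (bits = a,b,c,d,e, MSB first):
  row 0 [00000]: (((NOT 0 XOR 0) OR 0) AND ((0 AND 0) AND 0)) -> 0
  row 1 [00001]: (((NOT 0 XOR 0) OR 1) AND ((0 AND 0) AND 0)) -> 0
  row 2 [00010]: (((NOT 0 XOR 1) OR 0) AND ((0 AND 0) AND 0)) -> 0
  row 3 [00011]: (((NOT 0 XOR 1) OR 1) AND ((0 AND 0) AND 0)) -> 0
  row 4 [00100]: (((NOT 0 XOR 0) OR 0) AND ((1 AND 0) AND 0)) -> 0
  row 5 [00101]: (((NOT 0 XOR 0) OR 1) AND ((1 AND 0) AND 0)) -> 0
  row 6 [00110]: (((NOT 0 XOR 1) OR 0) AND ((1 AND 0) AND 0)) -> 0
  row 7 [00111]: (((NOT 0 XOR 1) OR 1) AND ((1 AND 0) AND 0)) -> 0
  row 8 [01000]: (((NOT 1 XOR 0) OR 0) AND ((0 AND 1) AND 1)) -> 0
  row 9 [01001]: (((NOT 1 XOR 0) OR 1) AND ((0 AND 1) AND 1)) -> 0
  row 10 [01010]: (((NOT 1 XOR 1) OR 0) AND ((0 AND 1) AND 1)) -> 0
  row 11 [01011]: (((NOT 1 XOR 1) OR 1) AND ((0 AND 1) AND 1)) -> 0
  row 12 [01100]: (((NOT 1 XOR 0) OR 0) AND ((1 AND 1) AND 1)) -> 0
  row 13 [01101]: (((NOT 1 XOR 0) OR 1) AND ((1 AND 1) AND 1)) -> 1
  row 14 [01110]: (((NOT 1 XOR 1) OR 0) AND ((1 AND 1) AND 1)) -> 1
  row 15 [01111]: (((NOT 1 XOR 1) OR 1) AND ((1 AND 1) AND 1)) -> 1
  row 16 [10000]: (((NOT 0 XOR 0) OR 0) AND ((0 AND 0) AND 0)) -> 0
  row 17 [10001]: (((NOT 0 XOR 0) OR 1) AND ((0 AND 0) AND 0)) -> 0
  row 18 [10010]: (((NOT 0 XOR 1) OR 0) AND ((0 AND 0) AND 0)) -> 0
  row 19 [10011]: (((NOT 0 XOR 1) OR 1) AND ((0 AND 0) AND 0)) -> 0
  row 20 [10100]: (((NOT 0 XOR 0) OR 0) AND ((1 AND 0) AND 0)) -> 0
  row 21 [10101]: (((NOT 0 XOR 0) OR 1) AND ((1 AND 0) AND 0)) -> 0
  row 22 [10110]: (((NOT 0 XOR 1) OR 0) AND ((1 AND 0) AND 0)) -> 0
  row 23 [10111]: (((NOT 0 XOR 1) OR 1) AND ((1 AND 0) AND 0)) -> 0
  row 24 [11000]: (((NOT 1 XOR 0) OR 0) AND ((0 AND 1) AND 1)) -> 0
  row 25 [11001]: (((NOT 1 XOR 0) OR 1) AND ((0 AND 1) AND 1)) -> 0
  row 26 [11010]: (((NOT 1 XOR 1) OR 0) AND ((0 AND 1) AND 1)) -> 0
  row 27 [11011]: (((NOT 1 XOR 1) OR 1) AND ((0 AND 1) AND 1)) -> 0
  row 28 [11100]: (((NOT 1 XOR 0) OR 0) AND ((1 AND 1) AND 1)) -> 0
  row 29 [11101]: (((NOT 1 XOR 0) OR 1) AND ((1 AND 1) AND 1)) -> 1
  row 30 [11110]: (((NOT 1 XOR 1) OR 0) AND ((1 AND 1) AND 1)) -> 1
  row 31 [11111]: (((NOT 1 XOR 1) OR 1) AND ((1 AND 1) AND 1)) -> 1
Full result column, 4 rows per line (a,b,c fixed per line; d,e runs 00..11 left to right):
  rows 0-3 [a,b,c=000]: 0000  = hex 0
  rows 4-7 [a,b,c=001]: 0000  = hex 0
  rows 8-11 [a,b,c=010]: 0000  = hex 0
  rows 12-15 [a,b,c=011]: 0111  = hex 7
  rows 16-19 [a,b,c=100]: 0000  = hex 0
  rows 20-23 [a,b,c=101]: 0000  = hex 0
  rows 24-27 [a,b,c=110]: 0000  = hex 0
  rows 28-31 [a,b,c=111]: 0111  = hex 7
Output column (row 0 .. row 31) = 00000000000001110000000000000111
Output column grouped in 4s = 0000 0000 0000 0111 0000 0000 0000 0111 = 0x00070007
Convert to decimal digit by digit (value = value*16 + digit):
  0 -> 0
  0*16 + 0 = 0
  0*16 + 0 = 0
  0*16 + 7 = 7
  7*16 + 0 = 112
  112*16 + 0 = 1792
  1792*16 + 0 = 28672
  28672*16 + 7 = 458759
Decimal = 458759

458759
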